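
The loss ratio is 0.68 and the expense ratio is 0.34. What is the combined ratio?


Combined ratio = loss ratio + expense ratio
= 0.68 + 0.34
= 1.02


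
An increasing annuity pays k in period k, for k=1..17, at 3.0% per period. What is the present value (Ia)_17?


(Ia)_n = sum_{k=1}^{n} k * v^k, v = 1/(1+i)
v = 0.970874
Sum computed term by term:
(Ia)_17 = 109.1941


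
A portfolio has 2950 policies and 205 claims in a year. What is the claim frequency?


frequency = claims / policies
= 205 / 2950
= 0.0695


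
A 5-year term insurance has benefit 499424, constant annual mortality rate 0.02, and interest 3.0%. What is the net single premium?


NSP = benefit * sum_{k=0}^{n-1} k_p_x * q * v^(k+1)
With constant q=0.02, v=0.970874
Sum = 0.088108
NSP = 499424 * 0.088108
= 44003.2459


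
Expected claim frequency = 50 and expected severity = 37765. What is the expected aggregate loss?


E[S] = E[N] * E[X]
= 50 * 37765
= 1.8882e+06


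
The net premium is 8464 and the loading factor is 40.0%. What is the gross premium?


Gross = net * (1 + loading)
= 8464 * (1 + 0.4)
= 8464 * 1.4
= 11849.6


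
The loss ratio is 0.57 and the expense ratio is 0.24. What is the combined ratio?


Combined ratio = loss ratio + expense ratio
= 0.57 + 0.24
= 0.81


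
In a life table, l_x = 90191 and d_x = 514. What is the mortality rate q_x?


q_x = d_x / l_x
= 514 / 90191
= 0.0057


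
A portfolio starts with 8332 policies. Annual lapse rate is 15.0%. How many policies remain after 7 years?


remaining = initial * (1 - lapse)^years
= 8332 * (1 - 0.15)^7
= 8332 * 0.320577
= 2671.0483


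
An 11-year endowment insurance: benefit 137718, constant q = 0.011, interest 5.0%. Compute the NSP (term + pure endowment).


Term component = 11977.6649
Pure endowment = 11_p_x * v^11 * benefit = 0.88544 * 0.584679 * 137718 = 71296.4039
NSP = 83274.0687


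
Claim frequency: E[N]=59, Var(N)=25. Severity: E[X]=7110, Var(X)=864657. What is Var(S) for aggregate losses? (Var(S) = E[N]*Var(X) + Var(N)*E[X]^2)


Var(S) = E[N]*Var(X) + Var(N)*E[X]^2
= 59*864657 + 25*7110^2
= 51014763 + 1263802500
= 1.3148e+09


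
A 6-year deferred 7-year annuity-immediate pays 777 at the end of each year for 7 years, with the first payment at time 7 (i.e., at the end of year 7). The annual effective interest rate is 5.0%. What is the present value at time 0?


PV at time 6 of the 7-year annuity-immediate:
a_n = 777 * (1-(1+0.05)^(-7))/0.05 = 4496.0121
Discount back 6 years to time 0:
PV = 4496.0121 * (1+0.05)^(-6)
= 4496.0121 * 0.746215
= 3354.9935


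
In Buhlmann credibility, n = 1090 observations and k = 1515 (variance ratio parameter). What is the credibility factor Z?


Z = n / (n + k)
= 1090 / (1090 + 1515)
= 1090 / 2605
= 0.4184


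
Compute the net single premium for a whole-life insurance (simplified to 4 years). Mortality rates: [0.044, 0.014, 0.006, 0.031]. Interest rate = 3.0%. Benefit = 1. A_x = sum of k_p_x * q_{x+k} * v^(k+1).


v = 0.970874
Year 0: k_p_x=1.0, q=0.044, term=0.042718
Year 1: k_p_x=0.956, q=0.014, term=0.012616
Year 2: k_p_x=0.942616, q=0.006, term=0.005176
Year 3: k_p_x=0.93696, q=0.031, term=0.025807
A_x = 0.0863


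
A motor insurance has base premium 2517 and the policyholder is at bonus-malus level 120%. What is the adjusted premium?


adjusted = base * BM_level / 100
= 2517 * 120 / 100
= 2517 * 1.2
= 3020.4


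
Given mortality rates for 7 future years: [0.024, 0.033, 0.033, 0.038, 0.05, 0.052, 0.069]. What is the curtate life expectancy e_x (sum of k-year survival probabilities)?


e_x = sum_{k=1}^{n} k_p_x
k_p_x values:
  1_p_x = 0.976
  2_p_x = 0.943792
  3_p_x = 0.912647
  4_p_x = 0.877966
  5_p_x = 0.834068
  6_p_x = 0.790696
  7_p_x = 0.736138
e_x = 6.0713


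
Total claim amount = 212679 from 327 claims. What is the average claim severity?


severity = total / number
= 212679 / 327
= 650.3945


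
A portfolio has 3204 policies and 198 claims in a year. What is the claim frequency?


frequency = claims / policies
= 198 / 3204
= 0.0618


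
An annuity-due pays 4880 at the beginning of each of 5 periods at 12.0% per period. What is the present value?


PV_due = PMT * (1-(1+i)^(-n))/i * (1+i)
PV_immediate = 17591.3079
PV_due = 17591.3079 * 1.12
= 19702.2648


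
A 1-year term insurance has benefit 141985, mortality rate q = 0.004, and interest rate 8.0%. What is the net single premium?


NSP = benefit * q * v
v = 1/(1+i) = 0.925926
NSP = 141985 * 0.004 * 0.925926
= 525.8704


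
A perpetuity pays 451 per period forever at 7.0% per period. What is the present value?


PV = PMT / i
= 451 / 0.07
= 6442.8571


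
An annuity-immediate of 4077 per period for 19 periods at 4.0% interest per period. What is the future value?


FV = PMT * ((1+i)^n - 1) / i
= 4077 * ((1.04)^19 - 1) / 0.04
= 4077 * (2.106849 - 1) / 0.04
= 112815.6023


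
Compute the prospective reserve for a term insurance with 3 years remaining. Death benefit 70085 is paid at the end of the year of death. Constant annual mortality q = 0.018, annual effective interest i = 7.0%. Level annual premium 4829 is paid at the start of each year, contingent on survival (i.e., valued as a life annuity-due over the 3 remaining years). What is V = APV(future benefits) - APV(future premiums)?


v = 1/(1+i) = 0.934579
APV(future benefits) per unit = sum_{k=0}^{2} k_p_x * q * v^(k+1) = 0.04643
APV(future benefits) = 70085 * 0.04643 = 3254.0812
Life annuity-due factor ä_{x:3} = sum_{k=0}^{2} k_p_x * v^k = 2.760035
APV(future premiums) = 4829 * 2.760035 = 13328.2087
V = 3254.0812 - 13328.2087
= -10074.1275


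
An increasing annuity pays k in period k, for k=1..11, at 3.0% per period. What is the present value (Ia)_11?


(Ia)_n = sum_{k=1}^{n} k * v^k, v = 1/(1+i)
v = 0.970874
Sum computed term by term:
(Ia)_11 = 52.7856


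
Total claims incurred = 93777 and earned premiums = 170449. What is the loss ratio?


Loss ratio = claims / premiums
= 93777 / 170449
= 0.5502


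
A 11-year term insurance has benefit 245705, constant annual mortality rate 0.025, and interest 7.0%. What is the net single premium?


NSP = benefit * sum_{k=0}^{n-1} k_p_x * q * v^(k+1)
With constant q=0.025, v=0.934579
Sum = 0.168524
NSP = 245705 * 0.168524
= 41407.2479


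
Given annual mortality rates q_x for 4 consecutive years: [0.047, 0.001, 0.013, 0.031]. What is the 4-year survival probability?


p_k = 1 - q_k for each year
Survival = product of (1 - q_k)
= 0.953 * 0.999 * 0.987 * 0.969
= 0.9105


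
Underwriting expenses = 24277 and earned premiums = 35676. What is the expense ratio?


Expense ratio = expenses / premiums
= 24277 / 35676
= 0.6805


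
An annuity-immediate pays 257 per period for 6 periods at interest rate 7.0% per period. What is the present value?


PV = PMT * (1 - (1+i)^(-n)) / i
= 257 * (1 - (1+0.07)^(-6)) / 0.07
= 257 * (1 - 0.666342) / 0.07
= 257 * 4.76654
= 1225.0007


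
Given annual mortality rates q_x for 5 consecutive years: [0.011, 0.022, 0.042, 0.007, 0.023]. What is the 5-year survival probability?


p_k = 1 - q_k for each year
Survival = product of (1 - q_k)
= 0.989 * 0.978 * 0.958 * 0.993 * 0.977
= 0.899


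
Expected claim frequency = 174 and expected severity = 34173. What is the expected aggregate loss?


E[S] = E[N] * E[X]
= 174 * 34173
= 5.9461e+06


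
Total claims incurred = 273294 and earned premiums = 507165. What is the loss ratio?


Loss ratio = claims / premiums
= 273294 / 507165
= 0.5389


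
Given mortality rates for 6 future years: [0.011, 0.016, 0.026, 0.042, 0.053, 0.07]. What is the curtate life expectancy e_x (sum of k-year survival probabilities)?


e_x = sum_{k=1}^{n} k_p_x
k_p_x values:
  1_p_x = 0.989
  2_p_x = 0.973176
  3_p_x = 0.947873
  4_p_x = 0.908063
  5_p_x = 0.859935
  6_p_x = 0.79974
e_x = 5.4778


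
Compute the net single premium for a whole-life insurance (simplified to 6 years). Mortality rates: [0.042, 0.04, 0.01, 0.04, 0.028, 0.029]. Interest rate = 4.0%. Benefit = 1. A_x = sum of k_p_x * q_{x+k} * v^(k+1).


v = 0.961538
Year 0: k_p_x=1.0, q=0.042, term=0.040385
Year 1: k_p_x=0.958, q=0.04, term=0.035429
Year 2: k_p_x=0.91968, q=0.01, term=0.008176
Year 3: k_p_x=0.910483, q=0.04, term=0.031131
Year 4: k_p_x=0.874064, q=0.028, term=0.020116
Year 5: k_p_x=0.84959, q=0.029, term=0.019472
A_x = 0.1547


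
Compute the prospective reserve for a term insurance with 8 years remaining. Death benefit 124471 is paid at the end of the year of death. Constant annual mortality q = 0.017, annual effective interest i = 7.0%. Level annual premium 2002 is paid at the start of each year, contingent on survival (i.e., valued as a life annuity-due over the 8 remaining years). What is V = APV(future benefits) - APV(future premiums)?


v = 1/(1+i) = 0.934579
APV(future benefits) per unit = sum_{k=0}^{7} k_p_x * q * v^(k+1) = 0.096253
APV(future benefits) = 124471 * 0.096253 = 11980.7656
Life annuity-due factor ä_{x:8} = sum_{k=0}^{7} k_p_x * v^k = 6.058307
APV(future premiums) = 2002 * 6.058307 = 12128.7299
V = 11980.7656 - 12128.7299
= -147.9642


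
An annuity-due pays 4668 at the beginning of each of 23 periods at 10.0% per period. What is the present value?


PV_due = PMT * (1-(1+i)^(-n))/i * (1+i)
PV_immediate = 41466.8636
PV_due = 41466.8636 * 1.1
= 45613.55


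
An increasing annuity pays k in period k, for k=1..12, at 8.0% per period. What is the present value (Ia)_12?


(Ia)_n = sum_{k=1}^{n} k * v^k, v = 1/(1+i)
v = 0.925926
Sum computed term by term:
(Ia)_12 = 42.17


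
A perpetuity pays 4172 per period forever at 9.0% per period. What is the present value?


PV = PMT / i
= 4172 / 0.09
= 46355.5556


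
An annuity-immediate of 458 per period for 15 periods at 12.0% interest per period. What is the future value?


FV = PMT * ((1+i)^n - 1) / i
= 458 * ((1.12)^15 - 1) / 0.12
= 458 * (5.473566 - 1) / 0.12
= 17074.1093


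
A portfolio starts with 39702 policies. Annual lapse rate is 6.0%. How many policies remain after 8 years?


remaining = initial * (1 - lapse)^years
= 39702 * (1 - 0.06)^8
= 39702 * 0.609569
= 24201.106


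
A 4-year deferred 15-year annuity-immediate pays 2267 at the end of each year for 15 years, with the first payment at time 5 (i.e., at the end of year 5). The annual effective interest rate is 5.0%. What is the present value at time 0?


PV at time 4 of the 15-year annuity-immediate:
a_n = 2267 * (1-(1+0.05)^(-15))/0.05 = 23530.6848
Discount back 4 years to time 0:
PV = 23530.6848 * (1+0.05)^(-4)
= 23530.6848 * 0.822702
= 19358.7526


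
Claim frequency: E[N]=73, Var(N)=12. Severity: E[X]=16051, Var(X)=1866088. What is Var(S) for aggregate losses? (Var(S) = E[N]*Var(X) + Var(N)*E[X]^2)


Var(S) = E[N]*Var(X) + Var(N)*E[X]^2
= 73*1866088 + 12*16051^2
= 136224424 + 3091615212
= 3.2278e+09


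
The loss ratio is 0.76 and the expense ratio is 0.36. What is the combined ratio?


Combined ratio = loss ratio + expense ratio
= 0.76 + 0.36
= 1.12


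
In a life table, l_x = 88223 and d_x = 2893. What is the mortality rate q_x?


q_x = d_x / l_x
= 2893 / 88223
= 0.0328


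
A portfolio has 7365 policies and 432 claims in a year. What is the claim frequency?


frequency = claims / policies
= 432 / 7365
= 0.0587


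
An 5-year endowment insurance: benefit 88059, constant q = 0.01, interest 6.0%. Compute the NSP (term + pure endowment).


Term component = 3640.1693
Pure endowment = 5_p_x * v^5 * benefit = 0.95099 * 0.747258 * 88059 = 62577.8151
NSP = 66217.9844


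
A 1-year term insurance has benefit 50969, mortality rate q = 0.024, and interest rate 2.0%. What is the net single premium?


NSP = benefit * q * v
v = 1/(1+i) = 0.980392
NSP = 50969 * 0.024 * 0.980392
= 1199.2706


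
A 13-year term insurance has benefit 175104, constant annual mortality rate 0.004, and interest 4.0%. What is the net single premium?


NSP = benefit * sum_{k=0}^{n-1} k_p_x * q * v^(k+1)
With constant q=0.004, v=0.961538
Sum = 0.039083
NSP = 175104 * 0.039083
= 6843.6554


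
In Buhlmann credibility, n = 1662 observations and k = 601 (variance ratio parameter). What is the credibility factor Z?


Z = n / (n + k)
= 1662 / (1662 + 601)
= 1662 / 2263
= 0.7344


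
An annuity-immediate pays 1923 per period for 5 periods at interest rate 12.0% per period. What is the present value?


PV = PMT * (1 - (1+i)^(-n)) / i
= 1923 * (1 - (1+0.12)^(-5)) / 0.12
= 1923 * (1 - 0.567427) / 0.12
= 1923 * 3.604776
= 6931.9846


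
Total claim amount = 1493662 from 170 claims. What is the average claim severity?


severity = total / number
= 1493662 / 170
= 8786.2471


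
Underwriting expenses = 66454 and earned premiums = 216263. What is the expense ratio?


Expense ratio = expenses / premiums
= 66454 / 216263
= 0.3073


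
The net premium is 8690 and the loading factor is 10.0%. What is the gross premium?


Gross = net * (1 + loading)
= 8690 * (1 + 0.1)
= 8690 * 1.1
= 9559.0


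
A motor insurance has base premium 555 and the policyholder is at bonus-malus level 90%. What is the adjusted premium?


adjusted = base * BM_level / 100
= 555 * 90 / 100
= 555 * 0.9
= 499.5


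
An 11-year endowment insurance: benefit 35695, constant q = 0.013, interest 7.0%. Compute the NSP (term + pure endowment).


Term component = 3290.7199
Pure endowment = 11_p_x * v^11 * benefit = 0.865942 * 0.475093 * 35695 = 14685.0189
NSP = 17975.7389


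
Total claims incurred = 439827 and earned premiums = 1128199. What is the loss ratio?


Loss ratio = claims / premiums
= 439827 / 1128199
= 0.3898


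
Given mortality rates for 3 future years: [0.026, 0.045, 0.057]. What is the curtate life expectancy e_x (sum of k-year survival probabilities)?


e_x = sum_{k=1}^{n} k_p_x
k_p_x values:
  1_p_x = 0.974
  2_p_x = 0.93017
  3_p_x = 0.87715
e_x = 2.7813


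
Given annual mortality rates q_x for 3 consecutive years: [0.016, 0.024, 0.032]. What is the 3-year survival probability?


p_k = 1 - q_k for each year
Survival = product of (1 - q_k)
= 0.984 * 0.976 * 0.968
= 0.9297


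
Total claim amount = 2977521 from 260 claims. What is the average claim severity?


severity = total / number
= 2977521 / 260
= 11452.0038


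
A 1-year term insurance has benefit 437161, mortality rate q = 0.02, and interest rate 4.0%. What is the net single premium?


NSP = benefit * q * v
v = 1/(1+i) = 0.961538
NSP = 437161 * 0.02 * 0.961538
= 8406.9423


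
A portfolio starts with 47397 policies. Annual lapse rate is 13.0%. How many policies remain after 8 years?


remaining = initial * (1 - lapse)^years
= 47397 * (1 - 0.13)^8
= 47397 * 0.328212
= 15556.2486


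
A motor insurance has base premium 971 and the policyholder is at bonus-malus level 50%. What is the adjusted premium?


adjusted = base * BM_level / 100
= 971 * 50 / 100
= 971 * 0.5
= 485.5


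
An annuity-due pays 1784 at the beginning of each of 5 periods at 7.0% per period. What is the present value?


PV_due = PMT * (1-(1+i)^(-n))/i * (1+i)
PV_immediate = 7314.7522
PV_due = 7314.7522 * 1.07
= 7826.7849


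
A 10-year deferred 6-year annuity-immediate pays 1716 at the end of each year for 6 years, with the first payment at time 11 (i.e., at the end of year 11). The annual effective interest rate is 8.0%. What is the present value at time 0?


PV at time 10 of the 6-year annuity-immediate:
a_n = 1716 * (1-(1+0.08)^(-6))/0.08 = 7932.8615
Discount back 10 years to time 0:
PV = 7932.8615 * (1+0.08)^(-10)
= 7932.8615 * 0.463193
= 3674.4498


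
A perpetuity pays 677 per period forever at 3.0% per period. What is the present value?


PV = PMT / i
= 677 / 0.03
= 22566.6667


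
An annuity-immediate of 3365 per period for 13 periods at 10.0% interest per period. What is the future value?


FV = PMT * ((1+i)^n - 1) / i
= 3365 * ((1.1)^13 - 1) / 0.1
= 3365 * (3.452271 - 1) / 0.1
= 82518.9264


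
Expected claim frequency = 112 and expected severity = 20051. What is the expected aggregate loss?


E[S] = E[N] * E[X]
= 112 * 20051
= 2.2457e+06


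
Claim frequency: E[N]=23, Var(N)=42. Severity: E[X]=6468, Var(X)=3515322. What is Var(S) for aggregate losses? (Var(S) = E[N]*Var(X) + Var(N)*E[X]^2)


Var(S) = E[N]*Var(X) + Var(N)*E[X]^2
= 23*3515322 + 42*6468^2
= 80852406 + 1757071008
= 1.8379e+09


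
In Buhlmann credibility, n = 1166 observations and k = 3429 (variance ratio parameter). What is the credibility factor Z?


Z = n / (n + k)
= 1166 / (1166 + 3429)
= 1166 / 4595
= 0.2538


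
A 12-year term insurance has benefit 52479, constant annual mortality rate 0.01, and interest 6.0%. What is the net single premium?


NSP = benefit * sum_{k=0}^{n-1} k_p_x * q * v^(k+1)
With constant q=0.01, v=0.943396
Sum = 0.079928
NSP = 52479 * 0.079928
= 4194.5256


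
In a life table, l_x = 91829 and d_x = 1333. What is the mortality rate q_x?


q_x = d_x / l_x
= 1333 / 91829
= 0.0145


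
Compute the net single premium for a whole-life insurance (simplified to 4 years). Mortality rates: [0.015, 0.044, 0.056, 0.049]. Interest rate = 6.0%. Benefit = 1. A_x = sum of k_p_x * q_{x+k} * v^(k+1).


v = 0.943396
Year 0: k_p_x=1.0, q=0.015, term=0.014151
Year 1: k_p_x=0.985, q=0.044, term=0.038572
Year 2: k_p_x=0.94166, q=0.056, term=0.044276
Year 3: k_p_x=0.888927, q=0.049, term=0.034502
A_x = 0.1315


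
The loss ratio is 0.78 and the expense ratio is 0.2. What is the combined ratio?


Combined ratio = loss ratio + expense ratio
= 0.78 + 0.2
= 0.98


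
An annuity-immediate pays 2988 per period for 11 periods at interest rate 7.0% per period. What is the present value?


PV = PMT * (1 - (1+i)^(-n)) / i
= 2988 * (1 - (1+0.07)^(-11)) / 0.07
= 2988 * (1 - 0.475093) / 0.07
= 2988 * 7.498674
= 22406.0389


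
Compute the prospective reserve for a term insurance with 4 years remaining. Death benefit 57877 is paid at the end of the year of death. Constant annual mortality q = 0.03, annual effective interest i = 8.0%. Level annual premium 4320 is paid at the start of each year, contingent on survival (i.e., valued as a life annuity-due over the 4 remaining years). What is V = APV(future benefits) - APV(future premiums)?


v = 1/(1+i) = 0.925926
APV(future benefits) per unit = sum_{k=0}^{3} k_p_x * q * v^(k+1) = 0.095259
APV(future benefits) = 57877 * 0.095259 = 5513.3108
Life annuity-due factor ä_{x:4} = sum_{k=0}^{3} k_p_x * v^k = 3.429327
APV(future premiums) = 4320 * 3.429327 = 14814.6948
V = 5513.3108 - 14814.6948
= -9301.384


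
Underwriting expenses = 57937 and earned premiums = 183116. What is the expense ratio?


Expense ratio = expenses / premiums
= 57937 / 183116
= 0.3164


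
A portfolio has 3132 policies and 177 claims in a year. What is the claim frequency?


frequency = claims / policies
= 177 / 3132
= 0.0565


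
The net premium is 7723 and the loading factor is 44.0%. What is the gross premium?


Gross = net * (1 + loading)
= 7723 * (1 + 0.44)
= 7723 * 1.44
= 11121.12


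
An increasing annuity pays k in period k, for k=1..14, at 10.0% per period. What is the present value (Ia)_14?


(Ia)_n = sum_{k=1}^{n} k * v^k, v = 1/(1+i)
v = 0.909091
Sum computed term by term:
(Ia)_14 = 44.1672


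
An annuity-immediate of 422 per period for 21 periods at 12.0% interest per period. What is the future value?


FV = PMT * ((1+i)^n - 1) / i
= 422 * ((1.12)^21 - 1) / 0.12
= 422 * (10.803848 - 1) / 0.12
= 34476.8664


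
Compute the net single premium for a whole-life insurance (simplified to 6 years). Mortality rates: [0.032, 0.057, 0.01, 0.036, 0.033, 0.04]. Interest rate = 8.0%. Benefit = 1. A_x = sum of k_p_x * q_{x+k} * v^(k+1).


v = 0.925926
Year 0: k_p_x=1.0, q=0.032, term=0.02963
Year 1: k_p_x=0.968, q=0.057, term=0.047305
Year 2: k_p_x=0.912824, q=0.01, term=0.007246
Year 3: k_p_x=0.903696, q=0.036, term=0.023913
Year 4: k_p_x=0.871163, q=0.033, term=0.019566
Year 5: k_p_x=0.842414, q=0.04, term=0.021235
A_x = 0.1489


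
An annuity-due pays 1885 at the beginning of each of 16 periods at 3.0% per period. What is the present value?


PV_due = PMT * (1-(1+i)^(-n))/i * (1+i)
PV_immediate = 23677.6773
PV_due = 23677.6773 * 1.03
= 24388.0076


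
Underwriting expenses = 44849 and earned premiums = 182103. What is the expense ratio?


Expense ratio = expenses / premiums
= 44849 / 182103
= 0.2463


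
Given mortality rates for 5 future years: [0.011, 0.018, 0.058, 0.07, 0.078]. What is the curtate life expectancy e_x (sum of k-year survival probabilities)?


e_x = sum_{k=1}^{n} k_p_x
k_p_x values:
  1_p_x = 0.989
  2_p_x = 0.971198
  3_p_x = 0.914869
  4_p_x = 0.850828
  5_p_x = 0.784463
e_x = 4.5104


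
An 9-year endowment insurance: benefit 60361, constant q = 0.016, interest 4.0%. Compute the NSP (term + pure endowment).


Term component = 6766.4119
Pure endowment = 9_p_x * v^9 * benefit = 0.86488 * 0.702587 * 60361 = 36678.5584
NSP = 43444.9703


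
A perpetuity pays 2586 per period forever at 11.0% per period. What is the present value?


PV = PMT / i
= 2586 / 0.11
= 23509.0909


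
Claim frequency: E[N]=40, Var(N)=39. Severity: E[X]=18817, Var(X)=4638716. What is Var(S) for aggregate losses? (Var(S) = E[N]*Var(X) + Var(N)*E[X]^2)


Var(S) = E[N]*Var(X) + Var(N)*E[X]^2
= 40*4638716 + 39*18817^2
= 185548640 + 13809100071
= 1.3995e+10


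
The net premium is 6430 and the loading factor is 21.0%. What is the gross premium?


Gross = net * (1 + loading)
= 6430 * (1 + 0.21)
= 6430 * 1.21
= 7780.3


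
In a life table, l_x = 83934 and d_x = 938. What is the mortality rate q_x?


q_x = d_x / l_x
= 938 / 83934
= 0.0112


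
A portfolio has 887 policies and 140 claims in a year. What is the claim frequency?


frequency = claims / policies
= 140 / 887
= 0.1578


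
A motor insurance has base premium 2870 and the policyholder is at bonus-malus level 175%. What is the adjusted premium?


adjusted = base * BM_level / 100
= 2870 * 175 / 100
= 2870 * 1.75
= 5022.5


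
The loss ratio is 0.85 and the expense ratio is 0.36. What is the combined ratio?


Combined ratio = loss ratio + expense ratio
= 0.85 + 0.36
= 1.21


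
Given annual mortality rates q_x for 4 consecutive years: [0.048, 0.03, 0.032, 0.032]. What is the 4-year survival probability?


p_k = 1 - q_k for each year
Survival = product of (1 - q_k)
= 0.952 * 0.97 * 0.968 * 0.968
= 0.8653


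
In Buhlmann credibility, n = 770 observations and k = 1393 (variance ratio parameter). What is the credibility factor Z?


Z = n / (n + k)
= 770 / (770 + 1393)
= 770 / 2163
= 0.356


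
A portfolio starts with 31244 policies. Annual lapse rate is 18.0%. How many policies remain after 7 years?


remaining = initial * (1 - lapse)^years
= 31244 * (1 - 0.18)^7
= 31244 * 0.249285
= 7788.6752


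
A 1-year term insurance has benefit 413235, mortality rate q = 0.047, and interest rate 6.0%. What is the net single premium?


NSP = benefit * q * v
v = 1/(1+i) = 0.943396
NSP = 413235 * 0.047 * 0.943396
= 18322.684


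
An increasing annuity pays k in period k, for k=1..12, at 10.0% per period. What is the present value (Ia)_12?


(Ia)_n = sum_{k=1}^{n} k * v^k, v = 1/(1+i)
v = 0.909091
Sum computed term by term:
(Ia)_12 = 36.7149


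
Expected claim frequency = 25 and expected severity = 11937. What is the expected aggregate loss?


E[S] = E[N] * E[X]
= 25 * 11937
= 298425


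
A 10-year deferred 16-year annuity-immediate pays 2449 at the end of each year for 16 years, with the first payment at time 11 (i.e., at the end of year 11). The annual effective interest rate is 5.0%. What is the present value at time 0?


PV at time 10 of the 16-year annuity-immediate:
a_n = 2449 * (1-(1+0.05)^(-16))/0.05 = 26541.6977
Discount back 10 years to time 0:
PV = 26541.6977 * (1+0.05)^(-10)
= 26541.6977 * 0.613913
= 16294.3


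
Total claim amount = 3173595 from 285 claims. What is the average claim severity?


severity = total / number
= 3173595 / 285
= 11135.4211


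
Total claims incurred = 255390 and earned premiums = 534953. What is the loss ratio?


Loss ratio = claims / premiums
= 255390 / 534953
= 0.4774


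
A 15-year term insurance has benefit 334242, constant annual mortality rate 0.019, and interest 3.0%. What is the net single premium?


NSP = benefit * sum_{k=0}^{n-1} k_p_x * q * v^(k+1)
With constant q=0.019, v=0.970874
Sum = 0.201102
NSP = 334242 * 0.201102
= 67216.8713


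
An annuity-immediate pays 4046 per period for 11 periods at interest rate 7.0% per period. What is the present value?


PV = PMT * (1 - (1+i)^(-n)) / i
= 4046 * (1 - (1+0.07)^(-11)) / 0.07
= 4046 * (1 - 0.475093) / 0.07
= 4046 * 7.498674
= 30339.6364


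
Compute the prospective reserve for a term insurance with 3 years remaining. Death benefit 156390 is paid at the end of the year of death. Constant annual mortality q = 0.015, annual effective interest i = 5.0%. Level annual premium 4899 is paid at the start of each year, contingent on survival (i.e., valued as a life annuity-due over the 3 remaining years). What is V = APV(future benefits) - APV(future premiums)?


v = 1/(1+i) = 0.952381
APV(future benefits) per unit = sum_{k=0}^{2} k_p_x * q * v^(k+1) = 0.040259
APV(future benefits) = 156390 * 0.040259 = 6296.078
Life annuity-due factor ä_{x:3} = sum_{k=0}^{2} k_p_x * v^k = 2.818118
APV(future premiums) = 4899 * 2.818118 = 13805.9597
V = 6296.078 - 13805.9597
= -7509.8817


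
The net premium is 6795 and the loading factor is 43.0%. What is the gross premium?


Gross = net * (1 + loading)
= 6795 * (1 + 0.43)
= 6795 * 1.43
= 9716.85


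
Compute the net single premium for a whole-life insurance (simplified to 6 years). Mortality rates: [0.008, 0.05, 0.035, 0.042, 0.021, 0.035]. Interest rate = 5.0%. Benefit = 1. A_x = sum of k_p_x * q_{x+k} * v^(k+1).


v = 0.952381
Year 0: k_p_x=1.0, q=0.008, term=0.007619
Year 1: k_p_x=0.992, q=0.05, term=0.044989
Year 2: k_p_x=0.9424, q=0.035, term=0.028493
Year 3: k_p_x=0.909416, q=0.042, term=0.031424
Year 4: k_p_x=0.871221, q=0.021, term=0.014335
Year 5: k_p_x=0.852925, q=0.035, term=0.022276
A_x = 0.1491


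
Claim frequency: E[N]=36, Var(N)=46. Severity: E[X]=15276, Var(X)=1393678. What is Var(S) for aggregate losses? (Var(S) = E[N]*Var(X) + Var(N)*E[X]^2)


Var(S) = E[N]*Var(X) + Var(N)*E[X]^2
= 36*1393678 + 46*15276^2
= 50172408 + 10734384096
= 1.0785e+10


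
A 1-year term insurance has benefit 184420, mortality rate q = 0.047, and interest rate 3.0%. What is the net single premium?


NSP = benefit * q * v
v = 1/(1+i) = 0.970874
NSP = 184420 * 0.047 * 0.970874
= 8415.2816


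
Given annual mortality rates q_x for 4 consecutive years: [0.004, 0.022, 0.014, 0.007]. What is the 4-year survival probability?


p_k = 1 - q_k for each year
Survival = product of (1 - q_k)
= 0.996 * 0.978 * 0.986 * 0.993
= 0.9537


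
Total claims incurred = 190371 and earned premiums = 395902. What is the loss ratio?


Loss ratio = claims / premiums
= 190371 / 395902
= 0.4809


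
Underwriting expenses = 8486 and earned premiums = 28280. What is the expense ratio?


Expense ratio = expenses / premiums
= 8486 / 28280
= 0.3001


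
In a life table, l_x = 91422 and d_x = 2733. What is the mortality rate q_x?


q_x = d_x / l_x
= 2733 / 91422
= 0.0299


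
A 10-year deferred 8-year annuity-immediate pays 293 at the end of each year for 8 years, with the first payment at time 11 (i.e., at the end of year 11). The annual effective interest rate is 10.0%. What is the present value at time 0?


PV at time 10 of the 8-year annuity-immediate:
a_n = 293 * (1-(1+0.1)^(-8))/0.1 = 1563.1334
Discount back 10 years to time 0:
PV = 1563.1334 * (1+0.1)^(-10)
= 1563.1334 * 0.385543
= 602.6556


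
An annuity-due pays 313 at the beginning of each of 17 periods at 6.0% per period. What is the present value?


PV_due = PMT * (1-(1+i)^(-n))/i * (1+i)
PV_immediate = 3279.3823
PV_due = 3279.3823 * 1.06
= 3476.1452


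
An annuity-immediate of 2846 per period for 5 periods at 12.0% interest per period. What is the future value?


FV = PMT * ((1+i)^n - 1) / i
= 2846 * ((1.12)^5 - 1) / 0.12
= 2846 * (1.762342 - 1) / 0.12
= 18080.2036


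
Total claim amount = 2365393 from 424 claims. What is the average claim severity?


severity = total / number
= 2365393 / 424
= 5578.7571


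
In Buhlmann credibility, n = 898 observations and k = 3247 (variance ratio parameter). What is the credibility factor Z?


Z = n / (n + k)
= 898 / (898 + 3247)
= 898 / 4145
= 0.2166


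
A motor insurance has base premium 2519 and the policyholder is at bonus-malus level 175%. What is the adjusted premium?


adjusted = base * BM_level / 100
= 2519 * 175 / 100
= 2519 * 1.75
= 4408.25


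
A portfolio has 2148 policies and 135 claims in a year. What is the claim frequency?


frequency = claims / policies
= 135 / 2148
= 0.0628


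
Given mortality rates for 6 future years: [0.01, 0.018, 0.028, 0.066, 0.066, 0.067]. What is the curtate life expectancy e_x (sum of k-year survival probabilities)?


e_x = sum_{k=1}^{n} k_p_x
k_p_x values:
  1_p_x = 0.99
  2_p_x = 0.97218
  3_p_x = 0.944959
  4_p_x = 0.882592
  5_p_x = 0.824341
  6_p_x = 0.76911
e_x = 5.3832


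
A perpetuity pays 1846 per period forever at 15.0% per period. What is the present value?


PV = PMT / i
= 1846 / 0.15
= 12306.6667


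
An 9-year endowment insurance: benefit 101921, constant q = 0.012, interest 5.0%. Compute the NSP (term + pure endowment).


Term component = 8319.892
Pure endowment = 9_p_x * v^9 * benefit = 0.897041 * 0.644609 * 101921 = 58934.8912
NSP = 67254.7832


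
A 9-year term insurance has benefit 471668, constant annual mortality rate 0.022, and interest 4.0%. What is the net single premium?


NSP = benefit * sum_{k=0}^{n-1} k_p_x * q * v^(k+1)
With constant q=0.022, v=0.961538
Sum = 0.150768
NSP = 471668 * 0.150768
= 71112.4508


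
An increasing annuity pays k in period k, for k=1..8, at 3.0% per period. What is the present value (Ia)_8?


(Ia)_n = sum_{k=1}^{n} k * v^k, v = 1/(1+i)
v = 0.970874
Sum computed term by term:
(Ia)_8 = 30.5003


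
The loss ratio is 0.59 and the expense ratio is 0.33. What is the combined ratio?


Combined ratio = loss ratio + expense ratio
= 0.59 + 0.33
= 0.92


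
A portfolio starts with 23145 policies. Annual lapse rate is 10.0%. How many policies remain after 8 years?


remaining = initial * (1 - lapse)^years
= 23145 * (1 - 0.1)^8
= 23145 * 0.430467
= 9963.1636


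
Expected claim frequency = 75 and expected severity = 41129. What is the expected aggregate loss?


E[S] = E[N] * E[X]
= 75 * 41129
= 3.0847e+06


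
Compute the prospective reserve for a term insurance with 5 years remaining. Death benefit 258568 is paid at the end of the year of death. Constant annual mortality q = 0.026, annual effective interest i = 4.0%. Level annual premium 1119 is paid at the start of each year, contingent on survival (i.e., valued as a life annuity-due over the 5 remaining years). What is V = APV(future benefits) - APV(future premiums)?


v = 1/(1+i) = 0.961538
APV(future benefits) per unit = sum_{k=0}^{4} k_p_x * q * v^(k+1) = 0.11011
APV(future benefits) = 258568 * 0.11011 = 28470.9004
Life annuity-due factor ä_{x:5} = sum_{k=0}^{4} k_p_x * v^k = 4.404397
APV(future premiums) = 1119 * 4.404397 = 4928.5198
V = 28470.9004 - 4928.5198
= 23542.3806


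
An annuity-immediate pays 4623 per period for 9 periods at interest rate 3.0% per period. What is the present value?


PV = PMT * (1 - (1+i)^(-n)) / i
= 4623 * (1 - (1+0.03)^(-9)) / 0.03
= 4623 * (1 - 0.766417) / 0.03
= 4623 * 7.786109
= 35995.1815


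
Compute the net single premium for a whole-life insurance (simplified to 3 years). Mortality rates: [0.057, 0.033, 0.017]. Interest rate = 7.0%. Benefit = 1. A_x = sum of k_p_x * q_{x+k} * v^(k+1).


v = 0.934579
Year 0: k_p_x=1.0, q=0.057, term=0.053271
Year 1: k_p_x=0.943, q=0.033, term=0.027181
Year 2: k_p_x=0.911881, q=0.017, term=0.012654
A_x = 0.0931


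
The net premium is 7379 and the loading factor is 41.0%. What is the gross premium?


Gross = net * (1 + loading)
= 7379 * (1 + 0.41)
= 7379 * 1.41
= 10404.39


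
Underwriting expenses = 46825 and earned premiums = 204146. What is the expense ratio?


Expense ratio = expenses / premiums
= 46825 / 204146
= 0.2294


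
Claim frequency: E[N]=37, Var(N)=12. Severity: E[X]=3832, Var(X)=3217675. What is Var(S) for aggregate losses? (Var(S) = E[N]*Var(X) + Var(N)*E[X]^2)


Var(S) = E[N]*Var(X) + Var(N)*E[X]^2
= 37*3217675 + 12*3832^2
= 119053975 + 176210688
= 2.9526e+08


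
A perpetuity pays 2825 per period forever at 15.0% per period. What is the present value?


PV = PMT / i
= 2825 / 0.15
= 18833.3333


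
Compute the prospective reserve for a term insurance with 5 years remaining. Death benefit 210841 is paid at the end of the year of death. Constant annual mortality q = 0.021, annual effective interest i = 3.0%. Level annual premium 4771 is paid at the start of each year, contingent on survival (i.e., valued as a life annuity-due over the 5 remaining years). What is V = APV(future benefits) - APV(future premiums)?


v = 1/(1+i) = 0.970874
APV(future benefits) per unit = sum_{k=0}^{4} k_p_x * q * v^(k+1) = 0.092334
APV(future benefits) = 210841 * 0.092334 = 19467.825
Life annuity-due factor ä_{x:5} = sum_{k=0}^{4} k_p_x * v^k = 4.52877
APV(future premiums) = 4771 * 4.52877 = 21606.7632
V = 19467.825 - 21606.7632
= -2138.9382


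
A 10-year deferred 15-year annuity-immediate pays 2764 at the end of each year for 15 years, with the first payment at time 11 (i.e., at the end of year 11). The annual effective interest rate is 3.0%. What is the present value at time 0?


PV at time 10 of the 15-year annuity-immediate:
a_n = 2764 * (1-(1+0.03)^(-15))/0.03 = 32996.4526
Discount back 10 years to time 0:
PV = 32996.4526 * (1+0.03)^(-10)
= 32996.4526 * 0.744094
= 24552.4596


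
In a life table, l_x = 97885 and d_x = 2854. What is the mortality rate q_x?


q_x = d_x / l_x
= 2854 / 97885
= 0.0292


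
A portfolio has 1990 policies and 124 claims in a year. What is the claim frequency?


frequency = claims / policies
= 124 / 1990
= 0.0623


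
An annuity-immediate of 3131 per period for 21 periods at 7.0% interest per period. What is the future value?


FV = PMT * ((1+i)^n - 1) / i
= 3131 * ((1.07)^21 - 1) / 0.07
= 3131 * (4.140562 - 1) / 0.07
= 140472.8685


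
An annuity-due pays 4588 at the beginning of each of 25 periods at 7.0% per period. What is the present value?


PV_due = PMT * (1-(1+i)^(-n))/i * (1+i)
PV_immediate = 53466.6396
PV_due = 53466.6396 * 1.07
= 57209.3044


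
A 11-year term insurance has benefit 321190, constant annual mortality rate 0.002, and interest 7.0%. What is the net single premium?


NSP = benefit * sum_{k=0}^{n-1} k_p_x * q * v^(k+1)
With constant q=0.002, v=0.934579
Sum = 0.014868
NSP = 321190 * 0.014868
= 4775.5185


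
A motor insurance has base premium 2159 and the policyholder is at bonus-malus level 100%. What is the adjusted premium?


adjusted = base * BM_level / 100
= 2159 * 100 / 100
= 2159 * 1.0
= 2159.0


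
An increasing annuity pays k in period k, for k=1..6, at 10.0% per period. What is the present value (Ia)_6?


(Ia)_n = sum_{k=1}^{n} k * v^k, v = 1/(1+i)
v = 0.909091
Sum computed term by term:
(Ia)_6 = 14.0394


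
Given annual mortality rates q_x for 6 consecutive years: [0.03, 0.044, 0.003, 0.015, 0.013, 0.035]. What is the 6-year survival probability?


p_k = 1 - q_k for each year
Survival = product of (1 - q_k)
= 0.97 * 0.956 * 0.997 * 0.985 * 0.987 * 0.965
= 0.8674


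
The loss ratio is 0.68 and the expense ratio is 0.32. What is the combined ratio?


Combined ratio = loss ratio + expense ratio
= 0.68 + 0.32
= 1.0


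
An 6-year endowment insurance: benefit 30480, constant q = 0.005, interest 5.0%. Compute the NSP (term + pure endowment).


Term component = 764.4747
Pure endowment = 6_p_x * v^6 * benefit = 0.970373 * 0.746215 * 30480 = 22070.7785
NSP = 22835.2532


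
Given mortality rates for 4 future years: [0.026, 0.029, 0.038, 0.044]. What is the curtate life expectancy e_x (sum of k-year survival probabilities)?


e_x = sum_{k=1}^{n} k_p_x
k_p_x values:
  1_p_x = 0.974
  2_p_x = 0.945754
  3_p_x = 0.909815
  4_p_x = 0.869783
e_x = 3.6994


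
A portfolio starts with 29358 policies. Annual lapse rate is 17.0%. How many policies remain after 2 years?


remaining = initial * (1 - lapse)^years
= 29358 * (1 - 0.17)^2
= 29358 * 0.6889
= 20224.7262


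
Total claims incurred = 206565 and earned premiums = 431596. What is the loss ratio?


Loss ratio = claims / premiums
= 206565 / 431596
= 0.4786


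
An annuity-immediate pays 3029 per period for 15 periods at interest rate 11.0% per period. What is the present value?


PV = PMT * (1 - (1+i)^(-n)) / i
= 3029 * (1 - (1+0.11)^(-15)) / 0.11
= 3029 * (1 - 0.209004) / 0.11
= 3029 * 7.19087
= 21781.1439


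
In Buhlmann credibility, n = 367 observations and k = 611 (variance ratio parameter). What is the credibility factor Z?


Z = n / (n + k)
= 367 / (367 + 611)
= 367 / 978
= 0.3753


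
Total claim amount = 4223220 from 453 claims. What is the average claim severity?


severity = total / number
= 4223220 / 453
= 9322.7815


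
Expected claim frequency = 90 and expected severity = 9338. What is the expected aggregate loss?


E[S] = E[N] * E[X]
= 90 * 9338
= 840420


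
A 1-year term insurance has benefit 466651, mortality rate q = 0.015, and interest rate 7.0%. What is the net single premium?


NSP = benefit * q * v
v = 1/(1+i) = 0.934579
NSP = 466651 * 0.015 * 0.934579
= 6541.8364


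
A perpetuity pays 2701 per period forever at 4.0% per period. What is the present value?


PV = PMT / i
= 2701 / 0.04
= 67525.0


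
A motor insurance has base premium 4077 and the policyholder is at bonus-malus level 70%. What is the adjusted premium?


adjusted = base * BM_level / 100
= 4077 * 70 / 100
= 4077 * 0.7
= 2853.9


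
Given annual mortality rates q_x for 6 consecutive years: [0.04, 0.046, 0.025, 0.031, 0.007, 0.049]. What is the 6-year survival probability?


p_k = 1 - q_k for each year
Survival = product of (1 - q_k)
= 0.96 * 0.954 * 0.975 * 0.969 * 0.993 * 0.951
= 0.8171


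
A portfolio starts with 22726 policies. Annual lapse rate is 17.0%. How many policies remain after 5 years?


remaining = initial * (1 - lapse)^years
= 22726 * (1 - 0.17)^5
= 22726 * 0.393904
= 8951.8638


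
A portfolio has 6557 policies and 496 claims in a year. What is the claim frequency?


frequency = claims / policies
= 496 / 6557
= 0.0756


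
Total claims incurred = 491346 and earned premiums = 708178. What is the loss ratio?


Loss ratio = claims / premiums
= 491346 / 708178
= 0.6938


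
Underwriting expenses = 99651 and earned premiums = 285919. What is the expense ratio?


Expense ratio = expenses / premiums
= 99651 / 285919
= 0.3485


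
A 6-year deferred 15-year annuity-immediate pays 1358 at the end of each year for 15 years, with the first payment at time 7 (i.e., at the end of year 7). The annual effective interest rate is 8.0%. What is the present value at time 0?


PV at time 6 of the 15-year annuity-immediate:
a_n = 1358 * (1-(1+0.08)^(-15))/0.08 = 11623.7721
Discount back 6 years to time 0:
PV = 11623.7721 * (1+0.08)^(-6)
= 11623.7721 * 0.63017
= 7324.9481


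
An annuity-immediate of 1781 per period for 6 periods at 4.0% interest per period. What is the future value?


FV = PMT * ((1+i)^n - 1) / i
= 1781 * ((1.04)^6 - 1) / 0.04
= 1781 * (1.265319 - 1) / 0.04
= 11813.3293
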